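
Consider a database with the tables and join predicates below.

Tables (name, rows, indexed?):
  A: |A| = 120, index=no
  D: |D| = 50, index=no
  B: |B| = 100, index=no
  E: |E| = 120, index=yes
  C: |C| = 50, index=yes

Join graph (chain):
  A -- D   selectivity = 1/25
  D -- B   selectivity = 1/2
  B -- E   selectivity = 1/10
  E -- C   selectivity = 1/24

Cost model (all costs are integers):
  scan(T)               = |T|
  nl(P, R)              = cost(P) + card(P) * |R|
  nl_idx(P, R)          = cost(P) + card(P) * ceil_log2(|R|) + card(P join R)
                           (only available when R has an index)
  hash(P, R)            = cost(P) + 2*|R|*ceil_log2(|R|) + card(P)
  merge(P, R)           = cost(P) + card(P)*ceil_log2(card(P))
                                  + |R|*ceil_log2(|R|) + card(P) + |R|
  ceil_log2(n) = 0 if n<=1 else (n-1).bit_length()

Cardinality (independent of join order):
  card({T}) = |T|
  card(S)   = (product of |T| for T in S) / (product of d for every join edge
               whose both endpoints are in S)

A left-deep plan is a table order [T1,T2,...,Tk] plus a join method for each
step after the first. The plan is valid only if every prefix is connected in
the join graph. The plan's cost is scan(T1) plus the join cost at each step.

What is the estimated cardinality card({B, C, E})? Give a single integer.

Tables in S: B(100), C(50), E(120)
Edges inside S: B-E(d=10), E-C(d=24)
numerator = 100 * 50 * 120 = 600000
denominator = 10 * 24 = 240
card(S) = 600000 / 240 = 2500

2500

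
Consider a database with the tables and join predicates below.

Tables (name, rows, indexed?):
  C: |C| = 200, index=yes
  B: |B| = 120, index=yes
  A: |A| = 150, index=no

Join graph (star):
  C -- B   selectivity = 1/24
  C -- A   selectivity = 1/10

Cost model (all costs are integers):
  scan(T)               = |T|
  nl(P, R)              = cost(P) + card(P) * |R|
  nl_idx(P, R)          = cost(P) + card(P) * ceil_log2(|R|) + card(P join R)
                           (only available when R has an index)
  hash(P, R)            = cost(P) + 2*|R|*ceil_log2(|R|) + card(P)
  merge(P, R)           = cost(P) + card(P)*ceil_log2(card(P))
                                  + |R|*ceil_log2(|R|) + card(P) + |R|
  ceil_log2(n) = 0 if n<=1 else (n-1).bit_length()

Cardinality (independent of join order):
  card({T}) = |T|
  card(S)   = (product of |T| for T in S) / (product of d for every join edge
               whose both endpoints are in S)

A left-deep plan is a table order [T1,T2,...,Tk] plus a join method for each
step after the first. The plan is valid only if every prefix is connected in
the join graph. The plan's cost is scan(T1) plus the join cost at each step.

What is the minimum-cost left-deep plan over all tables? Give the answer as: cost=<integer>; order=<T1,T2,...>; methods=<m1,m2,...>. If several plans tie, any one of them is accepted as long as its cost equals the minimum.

cost=5480; order=B,C,A; methods=nl_idx,hash

Selinger DP (subsets sized 1..n):
  {C}: scan cost=200, card=200
  {B}: scan cost=120, card=120
  {A}: scan cost=150, card=150
  {BC}: card=1000; try (C,nl_idx)→2080, (B,hash)→2080, (B,nl_idx)→2600, (C,merge)→2880, (B,merge)→2960, (C,hash)→3440 …(+2); best=2080 via (C,nl_idx)
  {AC}: card=3000; try (A,hash)→2800, (C,merge)→3300, (A,merge)→3350, (C,hash)→3500, (C,nl_idx)→4350, (C,nl)→30150 …(+1); best=2800 via (A,hash)
  {ABC}: card=15000; try (A,hash)→5480, (B,hash)→7480, (A,merge)→14430, (B,nl_idx)→38800, (B,merge)→42760, (A,nl)→152080 …(+1); best=5480 via (A,hash)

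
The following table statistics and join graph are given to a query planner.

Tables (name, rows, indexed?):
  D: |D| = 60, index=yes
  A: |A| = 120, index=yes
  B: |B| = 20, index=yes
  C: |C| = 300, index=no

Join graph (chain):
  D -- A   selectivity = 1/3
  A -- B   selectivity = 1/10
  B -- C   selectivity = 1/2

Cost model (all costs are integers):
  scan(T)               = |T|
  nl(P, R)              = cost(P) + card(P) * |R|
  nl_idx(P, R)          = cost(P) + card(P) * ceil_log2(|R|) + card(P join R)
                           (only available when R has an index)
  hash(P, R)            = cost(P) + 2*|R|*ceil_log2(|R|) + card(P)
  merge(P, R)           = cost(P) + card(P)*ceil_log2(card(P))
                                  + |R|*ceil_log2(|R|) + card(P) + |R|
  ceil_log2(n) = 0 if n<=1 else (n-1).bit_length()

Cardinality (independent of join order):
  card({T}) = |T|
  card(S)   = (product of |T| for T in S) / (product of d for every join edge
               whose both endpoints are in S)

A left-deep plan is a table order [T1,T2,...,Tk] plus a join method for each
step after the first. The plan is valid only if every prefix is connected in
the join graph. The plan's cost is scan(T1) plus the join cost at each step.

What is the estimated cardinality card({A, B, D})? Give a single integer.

Tables in S: A(120), B(20), D(60)
Edges inside S: D-A(d=3), A-B(d=10)
numerator = 120 * 20 * 60 = 144000
denominator = 3 * 10 = 30
card(S) = 144000 / 30 = 4800

4800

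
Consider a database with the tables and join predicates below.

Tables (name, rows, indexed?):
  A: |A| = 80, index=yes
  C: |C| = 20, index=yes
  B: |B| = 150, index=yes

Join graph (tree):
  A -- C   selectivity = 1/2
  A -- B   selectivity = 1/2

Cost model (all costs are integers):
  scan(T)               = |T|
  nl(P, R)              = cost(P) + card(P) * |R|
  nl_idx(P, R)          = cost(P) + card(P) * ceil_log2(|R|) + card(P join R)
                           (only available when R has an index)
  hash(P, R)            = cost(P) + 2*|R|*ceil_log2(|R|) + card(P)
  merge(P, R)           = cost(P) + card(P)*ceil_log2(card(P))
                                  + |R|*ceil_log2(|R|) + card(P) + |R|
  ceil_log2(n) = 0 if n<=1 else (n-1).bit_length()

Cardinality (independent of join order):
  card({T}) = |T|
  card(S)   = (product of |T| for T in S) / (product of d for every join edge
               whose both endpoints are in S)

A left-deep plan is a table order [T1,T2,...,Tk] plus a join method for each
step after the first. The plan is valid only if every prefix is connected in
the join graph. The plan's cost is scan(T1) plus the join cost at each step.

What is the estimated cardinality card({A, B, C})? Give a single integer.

60000

Tables in S: A(80), B(150), C(20)
Edges inside S: A-C(d=2), A-B(d=2)
numerator = 80 * 150 * 20 = 240000
denominator = 2 * 2 = 4
card(S) = 240000 / 4 = 60000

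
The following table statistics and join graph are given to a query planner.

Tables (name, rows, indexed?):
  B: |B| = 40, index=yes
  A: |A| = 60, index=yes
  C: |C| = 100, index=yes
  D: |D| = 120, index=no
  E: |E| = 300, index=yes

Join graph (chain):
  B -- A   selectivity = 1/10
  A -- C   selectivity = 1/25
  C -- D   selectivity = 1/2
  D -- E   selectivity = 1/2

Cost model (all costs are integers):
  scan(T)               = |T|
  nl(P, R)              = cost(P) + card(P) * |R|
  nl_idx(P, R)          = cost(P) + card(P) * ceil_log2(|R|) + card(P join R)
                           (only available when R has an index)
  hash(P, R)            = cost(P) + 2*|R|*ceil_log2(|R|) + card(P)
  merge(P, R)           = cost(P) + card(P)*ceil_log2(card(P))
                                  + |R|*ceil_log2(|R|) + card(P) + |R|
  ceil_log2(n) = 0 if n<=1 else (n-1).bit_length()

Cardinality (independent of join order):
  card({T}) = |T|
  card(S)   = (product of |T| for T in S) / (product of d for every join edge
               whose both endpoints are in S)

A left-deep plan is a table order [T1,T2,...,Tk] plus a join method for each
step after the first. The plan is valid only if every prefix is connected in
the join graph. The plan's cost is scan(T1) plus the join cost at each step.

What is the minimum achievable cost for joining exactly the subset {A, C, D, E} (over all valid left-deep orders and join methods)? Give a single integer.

22440

Selinger DP over subsets of {A,C,D,E}:
  {A}: scan cost=60, card=60
  {C}: scan cost=100, card=100
  {D}: scan cost=120, card=120
  {E}: scan cost=300, card=300
  {AC}: card=240; try (C,nl_idx)→720, (A,hash)→920, (A,nl_idx)→940, (C,merge)→1280, (A,merge)→1320, (C,hash)→1520 …(+2); best=720 via (C,nl_idx)
  {CD}: card=6000; try (C,hash)→1640, (D,merge)→1860, (D,hash)→1880, (C,merge)→1880, (C,nl_idx)→6960, (D,nl)→12100 …(+1); best=1640 via (C,hash)
  {DE}: card=18000; try (D,hash)→2280, (E,merge)→4080, (D,merge)→4260, (E,hash)→5640, (E,nl_idx)→19200, (E,nl)→36120 …(+1); best=2280 via (D,hash)
  {ACD}: card=14400; try (D,hash)→2640, (D,merge)→3840, (A,hash)→8360, (D,nl)→29520, (A,nl_idx)→52040, (A,merge)→86060 …(+1); best=2640 via (D,hash)
  {CDE}: card=900000; try (E,hash)→13040, (C,hash)→21680, (E,merge)→88640, (C,merge)→291080, (E,nl_idx)→955640, (C,nl_idx)→1028280 …(+2); best=13040 via (E,hash)
  {ACDE}: card=2160000; try (E,hash)→22440, (E,merge)→221640, (A,hash)→913760, (E,nl_idx)→2292240, (E,nl)→4322640, (A,nl_idx)→7573040 …(+2); best=22440 via (E,hash)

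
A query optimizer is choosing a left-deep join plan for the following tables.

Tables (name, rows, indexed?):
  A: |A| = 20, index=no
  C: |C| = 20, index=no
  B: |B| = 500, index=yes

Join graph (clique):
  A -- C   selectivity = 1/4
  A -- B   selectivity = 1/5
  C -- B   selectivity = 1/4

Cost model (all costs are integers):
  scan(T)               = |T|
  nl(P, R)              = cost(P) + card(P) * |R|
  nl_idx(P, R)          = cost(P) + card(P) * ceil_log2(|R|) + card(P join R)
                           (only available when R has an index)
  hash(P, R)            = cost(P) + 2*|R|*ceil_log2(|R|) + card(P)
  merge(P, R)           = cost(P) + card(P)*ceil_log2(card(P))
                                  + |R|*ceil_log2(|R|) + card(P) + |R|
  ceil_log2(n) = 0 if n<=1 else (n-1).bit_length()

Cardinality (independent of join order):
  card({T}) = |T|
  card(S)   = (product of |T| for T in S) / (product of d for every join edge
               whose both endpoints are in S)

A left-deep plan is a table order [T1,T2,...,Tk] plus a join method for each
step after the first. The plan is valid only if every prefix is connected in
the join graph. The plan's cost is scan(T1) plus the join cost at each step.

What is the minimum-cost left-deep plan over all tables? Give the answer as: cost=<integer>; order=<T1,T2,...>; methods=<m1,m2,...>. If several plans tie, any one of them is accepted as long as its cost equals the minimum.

Selinger DP (subsets sized 1..n):
  {A}: scan cost=20, card=20
  {C}: scan cost=20, card=20
  {B}: scan cost=500, card=500
  {AC}: card=100; try (C,hash)→240, (A,hash)→240, (C,merge)→260, (A,merge)→260, (C,nl)→420, (A,nl)→420; best=240 via (C,hash)
  {AB}: card=2000; try (A,hash)→1200, (B,nl_idx)→2200, (B,merge)→5140, (A,merge)→5620, (B,hash)→9040, (B,nl)→10020 …(+1); best=1200 via (A,hash)
  {BC}: card=2500; try (C,hash)→1200, (B,nl_idx)→2700, (B,merge)→5140, (C,merge)→5620, (B,hash)→9040, (B,nl)→10020 …(+1); best=1200 via (C,hash)
  {ABC}: card=2500; try (C,hash)→3400, (B,nl_idx)→3640, (A,hash)→3900, (B,merge)→6040, (B,hash)→9340, (C,merge)→25320 …(+4); best=3400 via (C,hash)

cost=3400; order=B,A,C; methods=hash,hash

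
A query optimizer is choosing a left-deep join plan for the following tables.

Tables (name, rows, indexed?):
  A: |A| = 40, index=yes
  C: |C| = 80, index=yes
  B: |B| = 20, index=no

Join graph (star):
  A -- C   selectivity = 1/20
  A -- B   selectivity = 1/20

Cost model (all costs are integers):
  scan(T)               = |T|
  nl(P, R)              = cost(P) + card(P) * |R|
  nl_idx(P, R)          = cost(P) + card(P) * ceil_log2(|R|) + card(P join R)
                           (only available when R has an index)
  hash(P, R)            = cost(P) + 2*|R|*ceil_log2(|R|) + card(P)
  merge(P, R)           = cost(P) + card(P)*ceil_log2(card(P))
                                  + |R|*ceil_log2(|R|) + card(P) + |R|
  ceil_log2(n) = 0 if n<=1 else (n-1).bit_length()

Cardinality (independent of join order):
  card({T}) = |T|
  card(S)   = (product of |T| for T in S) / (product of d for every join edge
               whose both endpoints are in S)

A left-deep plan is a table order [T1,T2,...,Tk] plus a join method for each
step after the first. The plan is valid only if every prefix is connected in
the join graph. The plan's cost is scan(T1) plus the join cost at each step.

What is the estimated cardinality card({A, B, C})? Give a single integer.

160

Tables in S: A(40), B(20), C(80)
Edges inside S: A-C(d=20), A-B(d=20)
numerator = 40 * 20 * 80 = 64000
denominator = 20 * 20 = 400
card(S) = 64000 / 400 = 160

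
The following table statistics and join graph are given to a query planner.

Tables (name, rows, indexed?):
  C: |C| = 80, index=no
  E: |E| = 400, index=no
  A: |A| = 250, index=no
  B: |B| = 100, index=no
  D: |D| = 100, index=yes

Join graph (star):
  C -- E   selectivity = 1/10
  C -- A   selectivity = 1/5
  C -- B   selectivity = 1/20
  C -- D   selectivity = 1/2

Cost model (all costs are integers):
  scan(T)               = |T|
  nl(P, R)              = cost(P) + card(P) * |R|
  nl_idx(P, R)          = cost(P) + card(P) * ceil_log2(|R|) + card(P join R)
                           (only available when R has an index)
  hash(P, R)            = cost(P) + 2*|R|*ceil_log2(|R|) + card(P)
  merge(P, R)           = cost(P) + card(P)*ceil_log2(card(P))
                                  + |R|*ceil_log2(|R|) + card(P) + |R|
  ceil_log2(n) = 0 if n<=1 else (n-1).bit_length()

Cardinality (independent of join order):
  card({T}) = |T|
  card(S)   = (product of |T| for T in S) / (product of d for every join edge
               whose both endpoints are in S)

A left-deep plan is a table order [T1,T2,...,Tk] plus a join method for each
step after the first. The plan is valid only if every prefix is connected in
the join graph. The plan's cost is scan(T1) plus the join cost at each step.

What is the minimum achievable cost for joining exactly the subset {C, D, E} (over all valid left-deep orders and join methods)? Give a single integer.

Selinger DP over subsets of {C,D,E}:
  {C}: scan cost=80, card=80
  {E}: scan cost=400, card=400
  {D}: scan cost=100, card=100
  {CE}: card=3200; try (C,hash)→1920, (E,merge)→4720, (C,merge)→5040, (E,hash)→7360, (E,nl)→32080, (C,nl)→32400; best=1920 via (C,hash)
  {CD}: card=4000; try (C,hash)→1320, (D,merge)→1520, (C,merge)→1540, (D,hash)→1560, (D,nl_idx)→4640, (D,nl)→8080 …(+1); best=1320 via (C,hash)
  {CDE}: card=160000; try (D,hash)→6520, (E,hash)→12520, (D,merge)→44320, (E,merge)→57320, (D,nl_idx)→184320, (D,nl)→321920 …(+1); best=6520 via (D,hash)

6520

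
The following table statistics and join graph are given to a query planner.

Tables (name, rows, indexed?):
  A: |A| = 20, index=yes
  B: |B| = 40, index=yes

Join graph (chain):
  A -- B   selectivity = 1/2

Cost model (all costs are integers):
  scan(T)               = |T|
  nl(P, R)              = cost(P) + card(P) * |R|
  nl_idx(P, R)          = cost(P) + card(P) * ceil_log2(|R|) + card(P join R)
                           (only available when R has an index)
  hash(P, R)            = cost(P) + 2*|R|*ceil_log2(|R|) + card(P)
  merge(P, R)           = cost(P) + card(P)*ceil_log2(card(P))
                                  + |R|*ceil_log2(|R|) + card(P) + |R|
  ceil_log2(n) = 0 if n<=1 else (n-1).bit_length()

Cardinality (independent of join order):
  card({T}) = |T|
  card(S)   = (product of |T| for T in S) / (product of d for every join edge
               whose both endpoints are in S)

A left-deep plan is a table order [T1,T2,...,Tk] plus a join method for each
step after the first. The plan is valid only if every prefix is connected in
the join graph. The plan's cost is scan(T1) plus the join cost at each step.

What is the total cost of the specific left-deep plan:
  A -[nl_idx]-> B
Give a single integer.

step 1: scan A: cost=20, card=20
step 2: join B via nl_idx
    card(P join B) = 20*40/(2) = 400
    cost = 20 + 20*6 + 400 = 540

540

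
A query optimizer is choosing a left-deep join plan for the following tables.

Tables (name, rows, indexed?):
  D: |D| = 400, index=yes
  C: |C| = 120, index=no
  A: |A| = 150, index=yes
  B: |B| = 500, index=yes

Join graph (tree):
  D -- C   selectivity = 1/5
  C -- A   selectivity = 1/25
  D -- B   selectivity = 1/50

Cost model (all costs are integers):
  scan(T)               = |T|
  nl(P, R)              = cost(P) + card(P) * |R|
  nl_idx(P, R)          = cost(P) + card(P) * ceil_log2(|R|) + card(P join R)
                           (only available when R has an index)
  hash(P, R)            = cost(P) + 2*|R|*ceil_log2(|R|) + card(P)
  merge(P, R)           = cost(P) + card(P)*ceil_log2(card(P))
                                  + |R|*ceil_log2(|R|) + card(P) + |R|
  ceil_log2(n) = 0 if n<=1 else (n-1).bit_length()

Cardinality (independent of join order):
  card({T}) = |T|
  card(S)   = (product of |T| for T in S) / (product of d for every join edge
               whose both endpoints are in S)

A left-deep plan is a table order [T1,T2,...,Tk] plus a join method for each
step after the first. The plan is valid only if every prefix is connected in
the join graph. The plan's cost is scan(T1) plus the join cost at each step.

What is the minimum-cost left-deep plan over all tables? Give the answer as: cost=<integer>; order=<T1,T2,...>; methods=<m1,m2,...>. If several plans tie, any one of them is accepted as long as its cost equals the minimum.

cost=76320; order=C,A,D,B; methods=nl_idx,hash,hash

Selinger DP (subsets sized 1..n):
  {D}: scan cost=400, card=400
  {C}: scan cost=120, card=120
  {A}: scan cost=150, card=150
  {B}: scan cost=500, card=500
  {CD}: card=9600; try (C,hash)→2480, (D,merge)→5080, (C,merge)→5360, (D,hash)→7440, (D,nl_idx)→10800, (D,nl)→48120 …(+1); best=2480 via (C,hash)
  {BD}: card=4000; try (B,nl_idx)→8000, (D,hash)→8200, (D,nl_idx)→9000, (B,merge)→9400, (D,merge)→9500, (B,hash)→9800 …(+2); best=8000 via (B,nl_idx)
  {AC}: card=720; try (A,nl_idx)→1800, (C,hash)→1980, (A,merge)→2430, (C,merge)→2460, (A,hash)→2640, (A,nl)→18120 …(+1); best=1800 via (A,nl_idx)
  {ACD}: card=57600; try (D,hash)→9720, (D,merge)→13720, (A,hash)→14480, (D,nl_idx)→65880, (A,nl_idx)→136880, (A,merge)→147830 …(+2); best=9720 via (D,hash)
  {BCD}: card=96000; try (C,hash)→13680, (B,hash)→21080, (C,merge)→60960, (B,merge)→151480, (B,nl_idx)→184880, (C,nl)→488000 …(+1); best=13680 via (C,hash)
  {ABCD}: card=576000; try (B,hash)→76320, (A,hash)→112080, (B,merge)→993920, (B,nl_idx)→1104120, (A,nl_idx)→1357680, (A,merge)→1743030 …(+2); best=76320 via (B,hash)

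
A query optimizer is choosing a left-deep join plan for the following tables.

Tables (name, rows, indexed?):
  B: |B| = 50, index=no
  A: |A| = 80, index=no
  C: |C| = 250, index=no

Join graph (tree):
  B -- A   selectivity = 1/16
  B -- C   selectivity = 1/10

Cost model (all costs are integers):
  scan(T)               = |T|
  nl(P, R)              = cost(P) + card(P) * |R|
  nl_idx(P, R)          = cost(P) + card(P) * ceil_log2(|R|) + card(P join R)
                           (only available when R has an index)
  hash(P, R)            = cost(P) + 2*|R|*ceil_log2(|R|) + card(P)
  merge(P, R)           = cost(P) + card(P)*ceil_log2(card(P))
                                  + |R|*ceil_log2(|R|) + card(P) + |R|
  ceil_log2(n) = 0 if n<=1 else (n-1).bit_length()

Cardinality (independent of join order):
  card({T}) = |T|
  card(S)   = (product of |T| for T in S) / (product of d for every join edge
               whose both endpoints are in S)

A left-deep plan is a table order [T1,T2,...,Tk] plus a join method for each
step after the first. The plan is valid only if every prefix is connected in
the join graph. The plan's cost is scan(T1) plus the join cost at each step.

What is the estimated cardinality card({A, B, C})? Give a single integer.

Tables in S: A(80), B(50), C(250)
Edges inside S: B-A(d=16), B-C(d=10)
numerator = 80 * 50 * 250 = 1000000
denominator = 16 * 10 = 160
card(S) = 1000000 / 160 = 6250

6250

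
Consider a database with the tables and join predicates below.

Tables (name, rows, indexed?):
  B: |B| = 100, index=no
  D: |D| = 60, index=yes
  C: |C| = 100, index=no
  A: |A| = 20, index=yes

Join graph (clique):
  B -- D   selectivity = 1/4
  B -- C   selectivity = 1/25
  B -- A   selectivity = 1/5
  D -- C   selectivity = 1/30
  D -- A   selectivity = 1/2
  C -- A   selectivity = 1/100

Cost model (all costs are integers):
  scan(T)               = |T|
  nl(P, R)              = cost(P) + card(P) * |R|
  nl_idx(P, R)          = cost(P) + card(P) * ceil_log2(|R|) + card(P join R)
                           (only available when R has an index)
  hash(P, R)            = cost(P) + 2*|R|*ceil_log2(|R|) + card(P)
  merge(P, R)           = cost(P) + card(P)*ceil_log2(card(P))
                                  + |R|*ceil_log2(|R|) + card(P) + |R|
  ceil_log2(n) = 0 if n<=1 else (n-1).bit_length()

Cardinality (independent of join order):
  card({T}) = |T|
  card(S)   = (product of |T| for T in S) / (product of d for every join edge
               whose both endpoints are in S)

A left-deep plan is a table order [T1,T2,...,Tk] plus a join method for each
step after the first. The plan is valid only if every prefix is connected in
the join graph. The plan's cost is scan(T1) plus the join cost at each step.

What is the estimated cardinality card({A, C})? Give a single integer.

20

Tables in S: A(20), C(100)
Edges inside S: C-A(d=100)
numerator = 20 * 100 = 2000
denominator = 100 = 100
card(S) = 2000 / 100 = 20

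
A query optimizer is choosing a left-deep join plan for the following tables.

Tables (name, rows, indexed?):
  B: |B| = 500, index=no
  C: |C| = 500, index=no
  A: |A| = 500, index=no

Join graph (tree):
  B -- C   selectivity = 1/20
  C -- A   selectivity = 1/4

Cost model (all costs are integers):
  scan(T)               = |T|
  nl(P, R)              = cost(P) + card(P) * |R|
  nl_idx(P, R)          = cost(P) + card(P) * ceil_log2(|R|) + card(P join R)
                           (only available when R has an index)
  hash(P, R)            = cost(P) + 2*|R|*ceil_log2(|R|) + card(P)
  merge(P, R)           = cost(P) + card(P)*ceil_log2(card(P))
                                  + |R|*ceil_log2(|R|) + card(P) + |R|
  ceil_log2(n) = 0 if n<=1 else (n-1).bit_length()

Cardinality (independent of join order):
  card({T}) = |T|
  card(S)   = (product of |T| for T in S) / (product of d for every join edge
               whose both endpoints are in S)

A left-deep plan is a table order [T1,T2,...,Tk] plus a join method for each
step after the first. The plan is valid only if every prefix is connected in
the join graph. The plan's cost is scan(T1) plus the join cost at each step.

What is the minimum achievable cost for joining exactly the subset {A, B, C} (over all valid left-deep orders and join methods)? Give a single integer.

Selinger DP over subsets of {A,B,C}:
  {B}: scan cost=500, card=500
  {C}: scan cost=500, card=500
  {A}: scan cost=500, card=500
  {BC}: card=12500; try (C,hash)→10000, (B,hash)→10000, (C,merge)→10500, (B,merge)→10500, (C,nl)→250500, (B,nl)→250500; best=10000 via (C,hash)
  {AC}: card=62500; try (C,hash)→10000, (A,hash)→10000, (C,merge)→10500, (A,merge)→10500, (C,nl)→250500, (A,nl)→250500; best=10000 via (C,hash)
  {ABC}: card=1562500; try (A,hash)→31500, (B,hash)→81500, (A,merge)→202500, (B,merge)→1077500, (A,nl)→6260000, (B,nl)→31260000; best=31500 via (A,hash)

31500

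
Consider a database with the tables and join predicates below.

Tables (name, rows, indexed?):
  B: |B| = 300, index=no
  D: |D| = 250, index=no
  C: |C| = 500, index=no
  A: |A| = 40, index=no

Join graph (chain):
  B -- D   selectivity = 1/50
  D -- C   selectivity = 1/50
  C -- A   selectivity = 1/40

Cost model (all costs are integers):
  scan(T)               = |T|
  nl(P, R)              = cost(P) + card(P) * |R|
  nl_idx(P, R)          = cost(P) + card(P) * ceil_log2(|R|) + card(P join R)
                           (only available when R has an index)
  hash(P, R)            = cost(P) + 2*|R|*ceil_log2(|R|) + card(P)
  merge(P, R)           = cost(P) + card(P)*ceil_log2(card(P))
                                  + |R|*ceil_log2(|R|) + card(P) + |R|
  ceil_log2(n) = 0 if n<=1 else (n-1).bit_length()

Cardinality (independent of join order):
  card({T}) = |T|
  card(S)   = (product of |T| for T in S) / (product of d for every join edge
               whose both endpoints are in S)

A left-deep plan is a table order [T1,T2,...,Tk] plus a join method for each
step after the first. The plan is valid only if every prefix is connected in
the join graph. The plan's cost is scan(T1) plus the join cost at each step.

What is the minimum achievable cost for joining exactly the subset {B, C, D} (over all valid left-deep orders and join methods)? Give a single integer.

Selinger DP over subsets of {B,C,D}:
  {B}: scan cost=300, card=300
  {D}: scan cost=250, card=250
  {C}: scan cost=500, card=500
  {BD}: card=1500; try (D,hash)→4600, (B,merge)→5500, (D,merge)→5550, (B,hash)→5900, (B,nl)→75250, (D,nl)→75300; best=4600 via (D,hash)
  {CD}: card=2500; try (D,hash)→5000, (C,merge)→7500, (D,merge)→7750, (C,hash)→9500, (C,nl)→125250, (D,nl)→125500; best=5000 via (D,hash)
  {BCD}: card=15000; try (B,hash)→12900, (C,hash)→15100, (C,merge)→27600, (B,merge)→40500, (C,nl)→754600, (B,nl)→755000; best=12900 via (B,hash)

12900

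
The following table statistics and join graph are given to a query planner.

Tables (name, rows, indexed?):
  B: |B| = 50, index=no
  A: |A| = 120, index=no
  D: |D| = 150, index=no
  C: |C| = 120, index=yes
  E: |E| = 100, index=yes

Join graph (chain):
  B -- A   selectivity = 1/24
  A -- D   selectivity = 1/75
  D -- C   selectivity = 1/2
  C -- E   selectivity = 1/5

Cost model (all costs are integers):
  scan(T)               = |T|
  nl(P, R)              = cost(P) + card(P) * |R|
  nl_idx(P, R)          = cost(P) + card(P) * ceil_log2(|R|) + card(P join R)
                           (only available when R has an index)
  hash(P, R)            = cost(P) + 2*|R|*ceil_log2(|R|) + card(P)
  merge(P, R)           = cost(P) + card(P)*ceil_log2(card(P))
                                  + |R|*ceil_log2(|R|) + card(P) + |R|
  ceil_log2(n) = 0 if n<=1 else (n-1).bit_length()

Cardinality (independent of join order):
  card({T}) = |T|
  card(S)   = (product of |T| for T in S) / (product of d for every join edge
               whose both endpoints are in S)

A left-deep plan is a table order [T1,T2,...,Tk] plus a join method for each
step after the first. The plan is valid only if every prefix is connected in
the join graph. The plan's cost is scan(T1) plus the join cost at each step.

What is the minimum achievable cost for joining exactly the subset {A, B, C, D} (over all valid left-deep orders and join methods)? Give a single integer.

5000

Selinger DP over subsets of {A,B,C,D}:
  {B}: scan cost=50, card=50
  {A}: scan cost=120, card=120
  {D}: scan cost=150, card=150
  {C}: scan cost=120, card=120
  {AB}: card=250; try (B,hash)→840, (A,merge)→1360, (B,merge)→1430, (A,hash)→1780, (A,nl)→6050, (B,nl)→6120; best=840 via (B,hash)
  {AD}: card=240; try (A,hash)→1980, (D,merge)→2430, (A,merge)→2460, (D,hash)→2640, (D,nl)→18120, (A,nl)→18150; best=1980 via (A,hash)
  {CD}: card=9000; try (C,hash)→1980, (D,merge)→2430, (C,merge)→2460, (D,hash)→2640, (C,nl_idx)→10200, (D,nl)→18120 …(+1); best=1980 via (C,hash)
  {ABD}: card=500; try (B,hash)→2820, (D,hash)→3490, (D,merge)→4440, (B,merge)→4490, (B,nl)→13980, (D,nl)→38340; best=2820 via (B,hash)
  {ACD}: card=14400; try (C,hash)→3900, (C,merge)→5100, (A,hash)→12660, (C,nl_idx)→18060, (C,nl)→30780, (A,merge)→137940 …(+1); best=3900 via (C,hash)
  {ABCD}: card=30000; try (C,hash)→5000, (C,merge)→8780, (B,hash)→18900, (C,nl_idx)→36320, (C,nl)→62820, (B,merge)→220250 …(+1); best=5000 via (C,hash)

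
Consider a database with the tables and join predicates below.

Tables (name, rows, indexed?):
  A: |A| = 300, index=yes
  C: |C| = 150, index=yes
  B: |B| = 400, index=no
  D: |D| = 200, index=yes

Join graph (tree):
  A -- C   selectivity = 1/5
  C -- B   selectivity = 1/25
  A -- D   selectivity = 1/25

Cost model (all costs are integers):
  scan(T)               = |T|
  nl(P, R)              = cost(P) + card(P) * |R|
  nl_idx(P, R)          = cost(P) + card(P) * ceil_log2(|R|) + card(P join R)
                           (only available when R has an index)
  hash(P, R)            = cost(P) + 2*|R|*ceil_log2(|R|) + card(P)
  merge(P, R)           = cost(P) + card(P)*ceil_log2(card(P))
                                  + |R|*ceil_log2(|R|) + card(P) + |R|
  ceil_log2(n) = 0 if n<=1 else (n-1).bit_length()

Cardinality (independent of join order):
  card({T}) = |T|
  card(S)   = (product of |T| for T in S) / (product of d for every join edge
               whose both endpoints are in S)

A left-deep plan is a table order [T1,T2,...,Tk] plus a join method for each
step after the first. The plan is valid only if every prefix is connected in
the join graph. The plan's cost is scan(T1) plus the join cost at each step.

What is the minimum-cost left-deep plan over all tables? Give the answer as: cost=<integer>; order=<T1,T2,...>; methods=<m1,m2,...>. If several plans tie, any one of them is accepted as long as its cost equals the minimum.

Selinger DP (subsets sized 1..n):
  {A}: scan cost=300, card=300
  {C}: scan cost=150, card=150
  {B}: scan cost=400, card=400
  {D}: scan cost=200, card=200
  {AC}: card=9000; try (C,hash)→3000, (A,merge)→4500, (C,merge)→4650, (A,hash)→5700, (A,nl_idx)→10500, (C,nl_idx)→11700 …(+2); best=3000 via (C,hash)
  {AD}: card=2400; try (D,hash)→3800, (A,nl_idx)→4400, (A,merge)→5000, (D,merge)→5100, (D,nl_idx)→5100, (A,hash)→5800 …(+2); best=3800 via (D,hash)
  {BC}: card=2400; try (C,hash)→3200, (B,merge)→5500, (C,merge)→5750, (C,nl_idx)→6000, (B,hash)→7500, (B,nl)→60150 …(+1); best=3200 via (C,hash)
  {ABC}: card=144000; try (A,hash)→11000, (B,hash)→19200, (A,merge)→37400, (B,merge)→142000, (A,nl_idx)→168800, (A,nl)→723200 …(+1); best=11000 via (A,hash)
  {ACD}: card=72000; try (C,hash)→8600, (D,hash)→15200, (C,merge)→36350, (C,nl_idx)→95000, (D,merge)→139800, (D,nl_idx)→147000 …(+2); best=8600 via (C,hash)
  {ABCD}: card=1152000; try (B,hash)→87800, (D,hash)→158200, (B,merge)→1308600, (D,nl_idx)→2315000, (D,merge)→2748800, (B,nl)→28808600 …(+1); best=87800 via (B,hash)

cost=87800; order=A,D,C,B; methods=hash,hash,hash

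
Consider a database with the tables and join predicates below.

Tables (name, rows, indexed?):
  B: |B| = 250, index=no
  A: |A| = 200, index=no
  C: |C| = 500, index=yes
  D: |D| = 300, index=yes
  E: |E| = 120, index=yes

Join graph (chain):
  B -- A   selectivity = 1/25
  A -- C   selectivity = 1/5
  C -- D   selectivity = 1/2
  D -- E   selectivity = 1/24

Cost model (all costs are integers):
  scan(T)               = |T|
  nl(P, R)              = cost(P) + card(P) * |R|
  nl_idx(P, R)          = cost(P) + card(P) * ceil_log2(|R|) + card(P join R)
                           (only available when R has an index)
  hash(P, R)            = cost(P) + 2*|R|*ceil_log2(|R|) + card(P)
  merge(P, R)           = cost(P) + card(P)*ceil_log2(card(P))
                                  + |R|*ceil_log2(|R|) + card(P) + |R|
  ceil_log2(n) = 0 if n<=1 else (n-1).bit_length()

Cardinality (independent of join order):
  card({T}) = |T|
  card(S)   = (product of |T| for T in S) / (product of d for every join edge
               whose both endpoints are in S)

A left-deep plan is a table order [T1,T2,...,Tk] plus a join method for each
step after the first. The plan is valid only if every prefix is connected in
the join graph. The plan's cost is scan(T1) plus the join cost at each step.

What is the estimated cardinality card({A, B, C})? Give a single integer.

200000

Tables in S: A(200), B(250), C(500)
Edges inside S: B-A(d=25), A-C(d=5)
numerator = 200 * 250 * 500 = 25000000
denominator = 25 * 5 = 125
card(S) = 25000000 / 125 = 200000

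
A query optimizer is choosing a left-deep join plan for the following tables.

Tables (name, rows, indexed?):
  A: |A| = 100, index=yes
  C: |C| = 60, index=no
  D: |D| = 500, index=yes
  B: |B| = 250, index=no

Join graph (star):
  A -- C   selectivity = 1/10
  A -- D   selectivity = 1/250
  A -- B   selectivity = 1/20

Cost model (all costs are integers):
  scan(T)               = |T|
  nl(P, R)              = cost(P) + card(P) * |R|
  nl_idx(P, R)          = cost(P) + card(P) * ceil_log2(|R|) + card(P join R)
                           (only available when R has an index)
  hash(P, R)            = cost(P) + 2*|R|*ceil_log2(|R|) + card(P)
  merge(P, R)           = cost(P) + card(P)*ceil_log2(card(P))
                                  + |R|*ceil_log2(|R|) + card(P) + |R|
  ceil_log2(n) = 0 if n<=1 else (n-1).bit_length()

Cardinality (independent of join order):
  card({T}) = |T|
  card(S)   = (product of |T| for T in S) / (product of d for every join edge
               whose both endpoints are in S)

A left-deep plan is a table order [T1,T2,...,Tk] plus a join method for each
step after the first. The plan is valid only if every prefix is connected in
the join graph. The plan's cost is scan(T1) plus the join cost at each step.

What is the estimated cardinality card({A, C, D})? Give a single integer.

Tables in S: A(100), C(60), D(500)
Edges inside S: A-C(d=10), A-D(d=250)
numerator = 100 * 60 * 500 = 3000000
denominator = 10 * 250 = 2500
card(S) = 3000000 / 2500 = 1200

1200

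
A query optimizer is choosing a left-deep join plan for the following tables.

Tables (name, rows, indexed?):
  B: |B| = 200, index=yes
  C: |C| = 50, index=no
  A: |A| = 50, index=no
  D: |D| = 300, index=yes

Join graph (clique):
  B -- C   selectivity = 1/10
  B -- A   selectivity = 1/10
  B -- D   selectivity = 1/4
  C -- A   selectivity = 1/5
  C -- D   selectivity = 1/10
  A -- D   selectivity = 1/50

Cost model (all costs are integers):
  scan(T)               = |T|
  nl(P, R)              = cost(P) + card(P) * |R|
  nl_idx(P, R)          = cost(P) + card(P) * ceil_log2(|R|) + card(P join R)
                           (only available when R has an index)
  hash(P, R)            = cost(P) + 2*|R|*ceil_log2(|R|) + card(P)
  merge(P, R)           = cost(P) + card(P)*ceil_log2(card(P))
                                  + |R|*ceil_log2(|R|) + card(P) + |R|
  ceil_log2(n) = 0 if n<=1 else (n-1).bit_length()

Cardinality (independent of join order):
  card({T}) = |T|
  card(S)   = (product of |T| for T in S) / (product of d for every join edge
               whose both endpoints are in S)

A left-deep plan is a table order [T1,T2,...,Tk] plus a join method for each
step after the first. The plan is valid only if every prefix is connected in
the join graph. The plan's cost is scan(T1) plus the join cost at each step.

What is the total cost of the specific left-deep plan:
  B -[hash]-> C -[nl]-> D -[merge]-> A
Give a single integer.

406350

step 1: scan B: cost=200, card=200
step 2: join C via hash
    card(P join C) = 200*50/(10) = 1000
    cost = 200 + 2*50*6 + 200 = 1000
step 3: join D via nl
    card(P join D) = 1000*300/(4*10) = 7500
    cost = 1000 + 1000*300 = 301000
step 4: join A via merge
    card(P join A) = 7500*50/(10*5*50) = 150
    cost = 301000 + 7500*13 + 50*6 + 7500 + 50 = 406350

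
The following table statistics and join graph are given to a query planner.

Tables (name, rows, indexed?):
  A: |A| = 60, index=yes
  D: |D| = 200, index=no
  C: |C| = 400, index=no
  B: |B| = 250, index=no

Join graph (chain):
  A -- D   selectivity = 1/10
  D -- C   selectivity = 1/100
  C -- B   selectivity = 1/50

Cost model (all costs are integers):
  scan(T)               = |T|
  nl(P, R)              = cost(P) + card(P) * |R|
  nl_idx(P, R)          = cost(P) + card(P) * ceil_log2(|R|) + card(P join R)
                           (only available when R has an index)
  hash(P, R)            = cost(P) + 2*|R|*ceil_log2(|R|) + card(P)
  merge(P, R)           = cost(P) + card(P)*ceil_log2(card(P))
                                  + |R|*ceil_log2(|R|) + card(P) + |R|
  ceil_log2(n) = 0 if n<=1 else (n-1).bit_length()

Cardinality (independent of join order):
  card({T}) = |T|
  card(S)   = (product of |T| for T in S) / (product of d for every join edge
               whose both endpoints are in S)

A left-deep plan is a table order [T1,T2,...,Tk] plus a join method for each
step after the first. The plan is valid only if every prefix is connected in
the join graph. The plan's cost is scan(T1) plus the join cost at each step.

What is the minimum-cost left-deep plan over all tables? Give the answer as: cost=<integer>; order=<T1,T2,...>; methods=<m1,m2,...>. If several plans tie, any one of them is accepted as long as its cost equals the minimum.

Selinger DP (subsets sized 1..n):
  {A}: scan cost=60, card=60
  {D}: scan cost=200, card=200
  {C}: scan cost=400, card=400
  {B}: scan cost=250, card=250
  {AD}: card=1200; try (A,hash)→1120, (D,merge)→2280, (A,merge)→2420, (A,nl_idx)→2600, (D,hash)→3320, (D,nl)→12060 …(+1); best=1120 via (A,hash)
  {CD}: card=800; try (D,hash)→4000, (C,merge)→6000, (D,merge)→6200, (C,hash)→7600, (C,nl)→80200, (D,nl)→80400; best=4000 via (D,hash)
  {BC}: card=2000; try (B,hash)→4800, (C,merge)→6500, (B,merge)→6650, (C,hash)→7700, (C,nl)→100250, (B,nl)→100400; best=4800 via (B,hash)
  {ACD}: card=4800; try (A,hash)→5520, (C,hash)→9520, (A,merge)→13220, (A,nl_idx)→13600, (C,merge)→19520, (A,nl)→52000 …(+1); best=5520 via (A,hash)
  {BCD}: card=4000; try (B,hash)→8800, (D,hash)→10000, (B,merge)→15050, (D,merge)→30600, (B,nl)→204000, (D,nl)→404800; best=8800 via (B,hash)
  {ABCD}: card=24000; try (A,hash)→13520, (B,hash)→14320, (A,nl_idx)→56800, (A,merge)→61220, (B,merge)→74970, (A,nl)→248800 …(+1); best=13520 via (A,hash)

cost=13520; order=C,D,B,A; methods=hash,hash,hash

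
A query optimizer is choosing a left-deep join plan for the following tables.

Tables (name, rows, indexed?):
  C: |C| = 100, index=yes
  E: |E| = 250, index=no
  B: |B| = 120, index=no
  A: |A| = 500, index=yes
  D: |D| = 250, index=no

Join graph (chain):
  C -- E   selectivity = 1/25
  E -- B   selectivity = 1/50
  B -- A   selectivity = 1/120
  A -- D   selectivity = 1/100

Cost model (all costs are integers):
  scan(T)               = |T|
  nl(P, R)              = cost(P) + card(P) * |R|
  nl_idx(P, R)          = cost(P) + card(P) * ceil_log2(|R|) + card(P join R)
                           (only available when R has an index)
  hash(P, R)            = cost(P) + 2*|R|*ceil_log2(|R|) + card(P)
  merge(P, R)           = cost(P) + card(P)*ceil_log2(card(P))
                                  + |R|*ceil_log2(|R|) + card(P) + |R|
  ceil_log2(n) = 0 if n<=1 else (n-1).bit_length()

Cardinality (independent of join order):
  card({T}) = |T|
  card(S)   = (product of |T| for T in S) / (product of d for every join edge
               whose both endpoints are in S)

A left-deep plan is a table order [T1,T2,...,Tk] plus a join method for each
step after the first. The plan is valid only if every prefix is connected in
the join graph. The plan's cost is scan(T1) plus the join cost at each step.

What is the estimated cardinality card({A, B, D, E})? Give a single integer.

6250

Tables in S: A(500), B(120), D(250), E(250)
Edges inside S: E-B(d=50), B-A(d=120), A-D(d=100)
numerator = 500 * 120 * 250 * 250 = 3750000000
denominator = 50 * 120 * 100 = 600000
card(S) = 3750000000 / 600000 = 6250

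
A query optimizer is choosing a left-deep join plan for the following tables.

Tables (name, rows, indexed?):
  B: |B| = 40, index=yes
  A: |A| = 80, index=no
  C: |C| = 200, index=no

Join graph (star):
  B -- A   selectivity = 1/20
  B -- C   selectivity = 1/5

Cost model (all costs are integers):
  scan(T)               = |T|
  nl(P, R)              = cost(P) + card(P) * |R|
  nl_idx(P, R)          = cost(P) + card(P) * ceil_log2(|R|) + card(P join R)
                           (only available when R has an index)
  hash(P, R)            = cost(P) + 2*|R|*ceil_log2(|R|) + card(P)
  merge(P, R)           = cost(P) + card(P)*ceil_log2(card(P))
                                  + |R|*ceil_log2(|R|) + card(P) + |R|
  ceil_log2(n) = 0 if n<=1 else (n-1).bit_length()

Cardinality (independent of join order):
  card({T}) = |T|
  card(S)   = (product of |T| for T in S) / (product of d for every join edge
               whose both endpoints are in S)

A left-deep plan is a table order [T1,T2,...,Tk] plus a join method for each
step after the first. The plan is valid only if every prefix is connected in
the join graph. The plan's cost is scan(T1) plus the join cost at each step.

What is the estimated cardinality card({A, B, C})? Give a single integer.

Tables in S: A(80), B(40), C(200)
Edges inside S: B-A(d=20), B-C(d=5)
numerator = 80 * 40 * 200 = 640000
denominator = 20 * 5 = 100
card(S) = 640000 / 100 = 6400

6400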